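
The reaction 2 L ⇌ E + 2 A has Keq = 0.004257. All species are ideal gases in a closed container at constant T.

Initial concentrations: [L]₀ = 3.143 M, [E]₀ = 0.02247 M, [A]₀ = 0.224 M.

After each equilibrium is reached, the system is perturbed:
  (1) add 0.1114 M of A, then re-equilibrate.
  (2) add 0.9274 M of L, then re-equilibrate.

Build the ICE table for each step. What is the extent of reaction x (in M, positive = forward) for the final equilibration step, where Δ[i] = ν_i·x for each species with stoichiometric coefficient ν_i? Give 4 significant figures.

Q₀ = 1.1413e-04 vs Keq = 0.004257 ⇒ Q<K, forward
Step 1:
                   L          E          A
  I            3.143    0.02247      0.224
  C          -0.2588     0.1294     0.2588
  E            2.884     0.1519     0.4828
  solve Keq expr → x = 0.1294; check Q = 0.004257
Then add 0.1114 M of A.
Step 2:
                   L          E          A
  I            2.884     0.1519     0.5942
  C          0.05302   -0.02651   -0.05302
  E            2.937     0.1254     0.5412
  solve Keq expr → x = -0.02651; check Q = 0.004257
Then add 0.9274 M of L.
Step 3:
                   L          E          A
  I            3.865     0.1254     0.5412
  C         -0.07331    0.03665    0.07331
  E            3.791      0.162     0.6145
  solve Keq expr → x = 0.03665; check Q = 0.004257

x = 0.03665 M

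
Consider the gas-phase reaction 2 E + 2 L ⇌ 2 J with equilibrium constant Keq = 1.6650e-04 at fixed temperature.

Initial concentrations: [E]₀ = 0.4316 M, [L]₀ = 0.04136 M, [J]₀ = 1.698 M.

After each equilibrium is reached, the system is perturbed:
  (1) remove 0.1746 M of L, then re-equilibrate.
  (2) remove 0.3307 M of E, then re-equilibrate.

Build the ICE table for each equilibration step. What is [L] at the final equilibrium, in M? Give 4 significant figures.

Q₀ = 9048 vs Keq = 1.6650e-04 ⇒ Q>K, reverse
Step 1:
                    E           L           J
  Initial      0.4316     0.04136       1.698
  Change        1.652       1.652      -1.652
  Equil         2.084       1.694     0.04555
  solve Keq expr → x = -0.8262; check Q = 1.6650e-04
Then remove 0.1746 M of L.
Step 2:
                    E           L           J
  Initial       2.084       1.519     0.04555
  Change     0.004486    0.004486   -0.004486
  Equil         2.089       1.524     0.04106
  solve Keq expr → x = -0.002243; check Q = 1.6650e-04
Then remove 0.3307 M of E.
Step 3:
                    E           L           J
  Initial       1.758       1.524     0.04106
  Change     0.006237    0.006237   -0.006237
  Equil         1.764        1.53     0.03483
  solve Keq expr → x = -0.003119; check Q = 1.6650e-04

[L]_eq = 1.53 M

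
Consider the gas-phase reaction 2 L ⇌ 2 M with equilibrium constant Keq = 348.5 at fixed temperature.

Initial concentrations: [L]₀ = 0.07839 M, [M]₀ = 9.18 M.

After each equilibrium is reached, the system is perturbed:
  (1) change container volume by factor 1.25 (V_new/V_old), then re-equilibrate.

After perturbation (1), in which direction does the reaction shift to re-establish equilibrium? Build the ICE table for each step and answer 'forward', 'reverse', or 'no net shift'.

Direction: no net shift

Q₀ = 1.3714e+04 vs Keq = 348.5 ⇒ Q>K, reverse
Step 1:
                  L         M
  I         0.07839      9.18
  C          0.3923   -0.3923
  E          0.4707     8.788
  solve Keq expr → x = -0.1962; check Q = 348.5
Then change container volume by factor 1.25 (V_new/V_old).
Step 2:
                  L         M
  I          0.3766      7.03
  C               0         0
  E          0.3766      7.03
  solve Keq expr → x = 0; check Q = 348.5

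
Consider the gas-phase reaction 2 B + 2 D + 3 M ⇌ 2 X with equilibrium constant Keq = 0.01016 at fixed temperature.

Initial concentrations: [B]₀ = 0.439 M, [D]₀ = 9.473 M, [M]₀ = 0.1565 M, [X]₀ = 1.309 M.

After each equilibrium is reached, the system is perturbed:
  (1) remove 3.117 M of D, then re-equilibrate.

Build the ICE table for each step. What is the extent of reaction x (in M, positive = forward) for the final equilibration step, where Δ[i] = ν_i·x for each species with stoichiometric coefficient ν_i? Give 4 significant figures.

x = -0.03899 M

Q₀ = 25.85 vs Keq = 0.01016 ⇒ Q>K, reverse
Step 1:
                   B          D          M          X
  I            0.439      9.473     0.1565      1.309
  C           0.4986     0.4986     0.7479    -0.4986
  E           0.9376      9.972     0.9044     0.8104
  solve Keq expr → x = -0.2493; check Q = 0.01016
Then remove 3.117 M of D.
Step 2:
                   B          D          M          X
  I           0.9376      6.855     0.9044     0.8104
  C          0.07798    0.07798      0.117   -0.07798
  E            1.016      6.933      1.021     0.7325
  solve Keq expr → x = -0.03899; check Q = 0.01016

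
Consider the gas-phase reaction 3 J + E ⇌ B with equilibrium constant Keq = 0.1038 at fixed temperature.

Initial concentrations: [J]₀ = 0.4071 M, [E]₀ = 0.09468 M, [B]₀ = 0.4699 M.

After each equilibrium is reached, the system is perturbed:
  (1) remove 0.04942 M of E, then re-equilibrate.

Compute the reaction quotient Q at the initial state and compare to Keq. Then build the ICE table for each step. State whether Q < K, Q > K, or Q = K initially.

Q₀ = 73.56; Q > K (proceeds reverse)

Q₀ = 73.56 vs Keq = 0.1038 ⇒ Q>K, reverse
Step 1:
                   J          E          B
  Initial     0.4071    0.09468     0.4699
  Change       1.018     0.3394    -0.3394
  Equil        1.425     0.4341     0.1305
  solve Keq expr → x = -0.3394; check Q = 0.1038
Then remove 0.04942 M of E.
Step 2:
                   J          E          B
  Initial      1.425     0.3847     0.1305
  Change     0.02168   0.007226  -0.007226
  Equil        1.447     0.3919     0.1233
  solve Keq expr → x = -0.007226; check Q = 0.1038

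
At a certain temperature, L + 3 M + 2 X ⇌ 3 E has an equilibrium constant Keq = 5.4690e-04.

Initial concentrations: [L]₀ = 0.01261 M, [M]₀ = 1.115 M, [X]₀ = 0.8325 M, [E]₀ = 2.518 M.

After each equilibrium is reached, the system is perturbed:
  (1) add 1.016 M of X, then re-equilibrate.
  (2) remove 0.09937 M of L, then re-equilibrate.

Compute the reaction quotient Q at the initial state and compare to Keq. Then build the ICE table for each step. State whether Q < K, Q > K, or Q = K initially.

Q₀ = 1318 vs Keq = 5.4690e-04 ⇒ Q>K, reverse
Step 1:
                   L          M          X          E
  I          0.01261      1.115     0.8325      2.518
  C           0.7044      2.113      1.409     -2.113
  E            0.717      3.228      2.241     0.4047
  solve Keq expr → x = -0.7044; check Q = 5.4690e-04
Then add 1.016 M of X.
Step 2:
                   L          M          X          E
  I            0.717      3.228      3.257     0.4047
  C         -0.02918   -0.08754   -0.05836    0.08754
  E           0.6879      3.141      3.199     0.4922
  solve Keq expr → x = 0.02918; check Q = 5.4690e-04
Then remove 0.09937 M of L.
Step 3:
                   L          M          X          E
  I           0.5885      3.141      3.199     0.4922
  C         0.006383    0.01915    0.01277   -0.01915
  E           0.5949       3.16      3.212     0.4731
  solve Keq expr → x = -0.006383; check Q = 5.4690e-04

Q₀ = 1318; Q > K (proceeds reverse)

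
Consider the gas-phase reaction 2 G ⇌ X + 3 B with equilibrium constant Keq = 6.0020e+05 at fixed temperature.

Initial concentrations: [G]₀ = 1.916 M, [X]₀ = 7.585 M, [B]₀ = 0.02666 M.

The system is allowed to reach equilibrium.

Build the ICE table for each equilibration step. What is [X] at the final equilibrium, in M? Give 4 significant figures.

[X]_eq = 8.534 M

Q₀ = 3.9151e-05 vs Keq = 6.0020e+05 ⇒ Q<K, forward
Step 1:
                   G          X          B
  init         1.916      7.585    0.02666
  Δ           -1.898     0.9488      2.846
  eq         0.01836      8.534      2.873
  solve Keq expr → x = 0.9488; check Q = 6.0020e+05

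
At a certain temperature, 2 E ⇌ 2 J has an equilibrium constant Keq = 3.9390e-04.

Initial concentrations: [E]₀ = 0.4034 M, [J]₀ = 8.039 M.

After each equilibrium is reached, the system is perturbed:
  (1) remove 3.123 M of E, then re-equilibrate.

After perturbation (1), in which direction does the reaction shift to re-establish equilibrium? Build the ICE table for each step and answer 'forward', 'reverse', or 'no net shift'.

Direction: reverse

Q₀ = 397.1 vs Keq = 3.9390e-04 ⇒ Q>K, reverse
Step 1:
                   E          J
  init        0.4034      8.039
  Δ            7.875     -7.875
  eq           8.278     0.1643
  solve Keq expr → x = -3.937; check Q = 3.9390e-04
Then remove 3.123 M of E.
Step 2:
                   E          J
  init         5.155     0.1643
  Δ          0.06078   -0.06078
  eq           5.216     0.1035
  solve Keq expr → x = -0.03039; check Q = 3.9390e-04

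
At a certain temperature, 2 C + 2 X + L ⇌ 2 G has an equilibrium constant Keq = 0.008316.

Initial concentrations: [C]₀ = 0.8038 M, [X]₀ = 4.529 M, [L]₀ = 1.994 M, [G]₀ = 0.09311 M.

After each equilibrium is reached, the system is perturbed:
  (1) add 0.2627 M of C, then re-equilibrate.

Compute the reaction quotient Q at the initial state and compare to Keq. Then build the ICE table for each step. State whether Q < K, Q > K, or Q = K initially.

Q₀ = 3.2807e-04; Q < K (proceeds forward)

Q₀ = 3.2807e-04 vs Keq = 0.008316 ⇒ Q<K, forward
Step 1:
                   C          X          L          G
  I           0.8038      4.529      1.994    0.09311
  C          -0.2211    -0.2211    -0.1105     0.2211
  E           0.5827      4.308      1.883     0.3142
  solve Keq expr → x = 0.1105; check Q = 0.008316
Then add 0.2627 M of C.
Step 2:
                   C          X          L          G
  I           0.8454      4.308      1.883     0.3142
  C          -0.0839    -0.0839   -0.04195     0.0839
  E           0.7615      4.224      1.842     0.3981
  solve Keq expr → x = 0.04195; check Q = 0.008316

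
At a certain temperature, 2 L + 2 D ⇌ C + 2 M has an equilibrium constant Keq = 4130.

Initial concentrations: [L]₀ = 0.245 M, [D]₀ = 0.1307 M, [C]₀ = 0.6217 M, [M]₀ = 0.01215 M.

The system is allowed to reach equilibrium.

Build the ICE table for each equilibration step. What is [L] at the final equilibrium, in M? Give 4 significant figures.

[L]_eq = 0.1274 M

Q₀ = 0.08951 vs Keq = 4130 ⇒ Q<K, forward
Step 1:
                  L         D         C         M
  init        0.245    0.1307    0.6217   0.01215
  Δ         -0.1176   -0.1176   0.05881    0.1176
  eq         0.1274   0.01308    0.6805    0.1298
  solve Keq expr → x = 0.05881; check Q = 4130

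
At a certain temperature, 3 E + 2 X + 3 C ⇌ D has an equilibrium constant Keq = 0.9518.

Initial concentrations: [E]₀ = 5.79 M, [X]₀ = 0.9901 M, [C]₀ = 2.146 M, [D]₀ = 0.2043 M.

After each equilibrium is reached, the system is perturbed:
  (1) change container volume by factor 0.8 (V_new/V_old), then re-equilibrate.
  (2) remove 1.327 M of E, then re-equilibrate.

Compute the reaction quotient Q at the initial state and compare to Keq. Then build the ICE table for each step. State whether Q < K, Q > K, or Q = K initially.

Q₀ = 1.0864e-04; Q < K (proceeds forward)

Q₀ = 1.0864e-04 vs Keq = 0.9518 ⇒ Q<K, forward
Step 1:
                   E          X          C          D
  Initial       5.79     0.9901      2.146     0.2043
  Change      -1.314    -0.8759     -1.314     0.4379
  Equil        4.476     0.1142     0.8322     0.6422
  solve Keq expr → x = 0.4379; check Q = 0.9518
Then change container volume by factor 0.8 (V_new/V_old).
Step 2:
                   E          X          C          D
  Initial      5.595     0.1428       1.04     0.8028
  Change     -0.0956   -0.06373    -0.0956    0.03187
  Equil          5.5    0.07908     0.9447     0.8346
  solve Keq expr → x = 0.03187; check Q = 0.9518
Then remove 1.327 M of E.
Step 3:
                   E          X          C          D
  Initial      4.173    0.07908     0.9447     0.8346
  Change     0.04471     0.0298    0.04471    -0.0149
  Equil        4.217     0.1089     0.9894     0.8197
  solve Keq expr → x = -0.0149; check Q = 0.9518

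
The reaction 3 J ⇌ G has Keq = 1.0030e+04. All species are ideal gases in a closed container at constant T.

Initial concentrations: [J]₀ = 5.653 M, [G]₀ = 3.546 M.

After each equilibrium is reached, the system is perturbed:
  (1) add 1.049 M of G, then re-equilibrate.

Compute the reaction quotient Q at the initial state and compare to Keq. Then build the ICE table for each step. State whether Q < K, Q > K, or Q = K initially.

Q₀ = 0.01963; Q < K (proceeds forward)

Q₀ = 0.01963 vs Keq = 1.0030e+04 ⇒ Q<K, forward
Step 1:
                  J         G
  Initial     5.653     3.546
  Change     -5.572     1.857
  Equil     0.08137     5.403
  solve Keq expr → x = 1.857; check Q = 1.0030e+04
Then add 1.049 M of G.
Step 2:
                  J         G
  Initial   0.08137     6.452
  Change    0.00495  -0.00165
  Equil     0.08632     6.451
  solve Keq expr → x = -0.00165; check Q = 1.0030e+04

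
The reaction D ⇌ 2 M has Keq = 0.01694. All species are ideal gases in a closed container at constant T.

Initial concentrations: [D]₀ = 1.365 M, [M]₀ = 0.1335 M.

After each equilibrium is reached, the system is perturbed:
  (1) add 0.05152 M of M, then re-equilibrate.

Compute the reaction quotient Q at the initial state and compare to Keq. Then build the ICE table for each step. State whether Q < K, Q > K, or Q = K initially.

Q₀ = 0.01306 vs Keq = 0.01694 ⇒ Q<K, forward
Step 1:
                   D          M
  Initial      1.365     0.1335
  Change    -0.00903    0.01806
  Equil        1.356     0.1516
  solve Keq expr → x = 0.00903; check Q = 0.01694
Then add 0.05152 M of M.
Step 2:
                   D          M
  Initial      1.356     0.2031
  Change     0.02506   -0.05013
  Equil        1.381      0.153
  solve Keq expr → x = -0.02506; check Q = 0.01694

Q₀ = 0.01306; Q < K (proceeds forward)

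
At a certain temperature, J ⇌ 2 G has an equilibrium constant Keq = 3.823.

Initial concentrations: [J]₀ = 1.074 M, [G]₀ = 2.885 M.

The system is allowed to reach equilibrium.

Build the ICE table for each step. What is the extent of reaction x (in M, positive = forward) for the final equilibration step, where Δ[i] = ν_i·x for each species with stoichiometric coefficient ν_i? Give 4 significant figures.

Q₀ = 7.75 vs Keq = 3.823 ⇒ Q>K, reverse
Step 1:
                  J         G
  I           1.074     2.885
  C          0.2976   -0.5951
  E           1.372      2.29
  solve Keq expr → x = -0.2976; check Q = 3.823

x = -0.2976 M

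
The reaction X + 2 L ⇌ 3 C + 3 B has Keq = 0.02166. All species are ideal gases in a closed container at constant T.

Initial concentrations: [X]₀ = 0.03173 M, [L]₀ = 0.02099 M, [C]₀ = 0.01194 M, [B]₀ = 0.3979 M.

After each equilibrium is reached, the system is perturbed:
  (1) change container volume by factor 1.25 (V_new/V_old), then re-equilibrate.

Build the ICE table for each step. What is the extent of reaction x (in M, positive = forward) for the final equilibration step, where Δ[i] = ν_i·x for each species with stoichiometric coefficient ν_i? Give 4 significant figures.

Q₀ = 0.007671 vs Keq = 0.02166 ⇒ Q<K, forward
Step 1:
                   X          L          C          B
  init       0.03173    0.02099    0.01194     0.3979
  Δ        -0.001129  -0.002257   0.003386   0.003386
  eq          0.0306    0.01873    0.01533     0.4013
  solve Keq expr → x = 0.001129; check Q = 0.02166
Then change container volume by factor 1.25 (V_new/V_old).
Step 2:
                   X          L          C          B
  init       0.02448    0.01499    0.01226      0.321
  Δ       -6.5008e-04    -0.0013    0.00195    0.00195
  eq         0.02383    0.01369    0.01421      0.323
  solve Keq expr → x = 6.5008e-04; check Q = 0.02166

x = 6.5008e-04 M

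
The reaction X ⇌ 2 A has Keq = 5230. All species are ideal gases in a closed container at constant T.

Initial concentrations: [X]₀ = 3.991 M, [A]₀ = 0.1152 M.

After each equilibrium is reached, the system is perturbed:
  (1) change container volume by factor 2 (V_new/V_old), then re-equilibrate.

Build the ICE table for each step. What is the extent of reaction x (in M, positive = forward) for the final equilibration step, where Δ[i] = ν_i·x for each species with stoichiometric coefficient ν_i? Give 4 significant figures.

Q₀ = 0.003325 vs Keq = 5230 ⇒ Q<K, forward
Step 1:
                   X          A
  Initial      3.991     0.1152
  Change      -3.979      7.957
  Equil      0.01246      8.072
  solve Keq expr → x = 3.979; check Q = 5230
Then change container volume by factor 2 (V_new/V_old).
Step 2:
                   X          A
  Initial    0.00623      4.036
  Change   -0.003105    0.00621
  Equil     0.003124      4.042
  solve Keq expr → x = 0.003105; check Q = 5230

x = 0.003105 M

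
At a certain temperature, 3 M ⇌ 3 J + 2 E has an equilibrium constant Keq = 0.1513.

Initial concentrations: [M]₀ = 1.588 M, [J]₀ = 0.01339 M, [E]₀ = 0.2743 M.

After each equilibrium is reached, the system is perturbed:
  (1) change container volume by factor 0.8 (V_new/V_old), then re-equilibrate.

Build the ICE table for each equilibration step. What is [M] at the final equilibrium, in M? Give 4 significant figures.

Q₀ = 4.5107e-08 vs Keq = 0.1513 ⇒ Q<K, forward
Step 1:
                   M          J          E
  Initial      1.588    0.01339     0.2743
  Change     -0.6337     0.6337     0.4224
  Equil       0.9543      0.647     0.6967
  solve Keq expr → x = 0.2112; check Q = 0.1513
Then change container volume by factor 0.8 (V_new/V_old).
Step 2:
                   M          J          E
  Initial      1.193     0.8088     0.8709
  Change     0.05672   -0.05672   -0.03782
  Equil         1.25     0.7521     0.8331
  solve Keq expr → x = -0.01891; check Q = 0.1513

[M]_eq = 1.25 M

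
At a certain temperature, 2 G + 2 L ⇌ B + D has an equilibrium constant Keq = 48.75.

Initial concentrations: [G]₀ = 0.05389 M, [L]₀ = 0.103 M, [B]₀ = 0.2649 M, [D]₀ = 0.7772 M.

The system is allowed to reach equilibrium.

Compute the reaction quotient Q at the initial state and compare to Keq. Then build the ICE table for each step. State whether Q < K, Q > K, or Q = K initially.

Q₀ = 6682 vs Keq = 48.75 ⇒ Q>K, reverse
Step 1:
                  G         L         B         D
  I         0.05389     0.103    0.2649    0.7772
  C          0.1513    0.1513  -0.07566  -0.07566
  E          0.2052    0.2543    0.1892    0.7015
  solve Keq expr → x = -0.07566; check Q = 48.75

Q₀ = 6682; Q > K (proceeds reverse)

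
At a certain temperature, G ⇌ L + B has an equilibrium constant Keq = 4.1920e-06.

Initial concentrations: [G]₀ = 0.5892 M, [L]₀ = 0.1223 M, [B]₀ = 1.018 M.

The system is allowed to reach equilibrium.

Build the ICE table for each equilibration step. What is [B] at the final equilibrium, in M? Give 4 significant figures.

[B]_eq = 0.8957 M

Q₀ = 0.2113 vs Keq = 4.1920e-06 ⇒ Q>K, reverse
Step 1:
                  G         L         B
  Initial    0.5892    0.1223     1.018
  Change     0.1223   -0.1223   -0.1223
  Equil      0.7115 3.3299e-06    0.8957
  solve Keq expr → x = -0.1223; check Q = 4.1920e-06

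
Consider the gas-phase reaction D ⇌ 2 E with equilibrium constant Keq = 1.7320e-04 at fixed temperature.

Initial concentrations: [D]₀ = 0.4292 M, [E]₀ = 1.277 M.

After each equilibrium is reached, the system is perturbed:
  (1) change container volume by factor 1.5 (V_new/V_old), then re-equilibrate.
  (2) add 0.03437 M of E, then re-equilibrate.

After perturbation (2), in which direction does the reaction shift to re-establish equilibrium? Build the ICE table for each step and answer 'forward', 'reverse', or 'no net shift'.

Q₀ = 3.799 vs Keq = 1.7320e-04 ⇒ Q>K, reverse
Step 1:
                   D          E
  Initial     0.4292      1.277
  Change      0.6317     -1.263
  Equil        1.061    0.01356
  solve Keq expr → x = -0.6317; check Q = 1.7320e-04
Then change container volume by factor 1.5 (V_new/V_old).
Step 2:
                   D          E
  Initial     0.7073   0.009037
  Change   -0.001012   0.002023
  Equil       0.7063    0.01106
  solve Keq expr → x = 0.001012; check Q = 1.7320e-04
Then add 0.03437 M of E.
Step 3:
                   D          E
  Initial     0.7063    0.04543
  Change     0.01712   -0.03424
  Equil       0.7234    0.01119
  solve Keq expr → x = -0.01712; check Q = 1.7320e-04

Direction: reverse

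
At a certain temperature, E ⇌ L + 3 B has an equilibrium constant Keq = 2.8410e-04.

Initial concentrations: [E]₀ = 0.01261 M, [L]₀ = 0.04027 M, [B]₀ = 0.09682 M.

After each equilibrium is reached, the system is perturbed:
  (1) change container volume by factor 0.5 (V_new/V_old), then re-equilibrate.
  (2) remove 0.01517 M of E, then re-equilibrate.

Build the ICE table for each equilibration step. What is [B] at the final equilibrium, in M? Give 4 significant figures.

Q₀ = 0.002898 vs Keq = 2.8410e-04 ⇒ Q>K, reverse
Step 1:
                  E         L         B
  I         0.01261   0.04027   0.09682
  C         0.01157  -0.01157  -0.03472
  E         0.02418    0.0287    0.0621
  solve Keq expr → x = -0.01157; check Q = 2.8410e-04
Then change container volume by factor 0.5 (V_new/V_old).
Step 2:
                  E         L         B
  I         0.04837   0.05739    0.1242
  C         0.01601  -0.01601  -0.04802
  E         0.06438   0.04138   0.07617
  solve Keq expr → x = -0.01601; check Q = 2.8410e-04
Then remove 0.01517 M of E.
Step 3:
                  E         L         B
  I         0.04921   0.04138   0.07617
  C        0.001612 -0.001612 -0.004836
  E         0.05082   0.03977   0.07134
  solve Keq expr → x = -0.001612; check Q = 2.8410e-04

[B]_eq = 0.07134 M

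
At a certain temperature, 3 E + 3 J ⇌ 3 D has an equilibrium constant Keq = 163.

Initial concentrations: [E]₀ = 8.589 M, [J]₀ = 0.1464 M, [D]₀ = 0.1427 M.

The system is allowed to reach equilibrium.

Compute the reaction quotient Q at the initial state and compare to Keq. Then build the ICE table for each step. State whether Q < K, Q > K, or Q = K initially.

Q₀ = 0.001462; Q < K (proceeds forward)

Q₀ = 0.001462 vs Keq = 163 ⇒ Q<K, forward
Step 1:
                  E         J         D
  init        8.589    0.1464    0.1427
  Δ         -0.1403   -0.1403    0.1403
  eq          8.449  0.006131     0.283
  solve Keq expr → x = 0.04676; check Q = 163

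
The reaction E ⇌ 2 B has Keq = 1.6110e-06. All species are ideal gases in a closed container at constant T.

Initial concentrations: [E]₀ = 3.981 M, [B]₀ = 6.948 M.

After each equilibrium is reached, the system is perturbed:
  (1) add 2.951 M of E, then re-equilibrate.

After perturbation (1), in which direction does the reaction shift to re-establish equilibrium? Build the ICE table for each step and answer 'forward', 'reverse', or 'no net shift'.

Direction: forward

Q₀ = 12.13 vs Keq = 1.6110e-06 ⇒ Q>K, reverse
Step 1:
                  E         B
  Initial     3.981     6.948
  Change      3.472    -6.945
  Equil       7.453  0.003465
  solve Keq expr → x = -3.472; check Q = 1.6110e-06
Then add 2.951 M of E.
Step 2:
                  E         B
  Initial      10.4  0.003465
  Change  -3.1442e-04 6.2885e-04
  Equil        10.4  0.004094
  solve Keq expr → x = 3.1442e-04; check Q = 1.6110e-06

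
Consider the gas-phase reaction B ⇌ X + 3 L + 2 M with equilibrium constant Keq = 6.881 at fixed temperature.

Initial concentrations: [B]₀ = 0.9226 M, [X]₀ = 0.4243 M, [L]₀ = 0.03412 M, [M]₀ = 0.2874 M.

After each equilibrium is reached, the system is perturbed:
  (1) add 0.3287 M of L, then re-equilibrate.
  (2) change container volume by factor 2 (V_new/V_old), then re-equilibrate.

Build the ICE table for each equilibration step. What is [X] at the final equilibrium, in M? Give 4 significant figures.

Q₀ = 1.5089e-06 vs Keq = 6.881 ⇒ Q<K, forward
Step 1:
                    B           X           L           M
  I            0.9226      0.4243     0.03412      0.2874
  C           -0.4496      0.4496       1.349      0.8992
  E             0.473      0.8739       1.383       1.187
  solve Keq expr → x = 0.4496; check Q = 6.881
Then add 0.3287 M of L.
Step 2:
                    B           X           L           M
  I             0.473      0.8739       1.712       1.187
  C           0.05231    -0.05231     -0.1569     -0.1046
  E            0.5253      0.8216       1.555       1.082
  solve Keq expr → x = -0.05231; check Q = 6.881
Then change container volume by factor 2 (V_new/V_old).
Step 3:
                    B           X           L           M
  I            0.2627      0.4108      0.7774       0.541
  C           -0.1524      0.1524      0.4573      0.3049
  E            0.1102      0.5632       1.235      0.8459
  solve Keq expr → x = 0.1524; check Q = 6.881

[X]_eq = 0.5632 M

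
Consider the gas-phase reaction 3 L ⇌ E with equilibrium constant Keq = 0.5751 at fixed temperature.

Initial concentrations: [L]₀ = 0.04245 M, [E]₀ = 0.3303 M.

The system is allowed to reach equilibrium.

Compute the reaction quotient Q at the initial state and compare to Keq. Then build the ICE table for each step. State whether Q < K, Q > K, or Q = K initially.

Q₀ = 4318 vs Keq = 0.5751 ⇒ Q>K, reverse
Step 1:
                  L         E
  Initial   0.04245    0.3303
  Change     0.5783   -0.1928
  Equil      0.6207    0.1375
  solve Keq expr → x = -0.1928; check Q = 0.5751

Q₀ = 4318; Q > K (proceeds reverse)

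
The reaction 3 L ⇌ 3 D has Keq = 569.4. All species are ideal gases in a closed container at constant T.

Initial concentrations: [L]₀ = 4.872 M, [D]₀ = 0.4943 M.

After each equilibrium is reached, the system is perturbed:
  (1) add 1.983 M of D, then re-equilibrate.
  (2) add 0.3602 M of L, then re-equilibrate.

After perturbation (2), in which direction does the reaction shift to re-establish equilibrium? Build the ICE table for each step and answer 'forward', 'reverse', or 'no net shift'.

Direction: forward

Q₀ = 0.001044 vs Keq = 569.4 ⇒ Q<K, forward
Step 1:
                   L          D
  init         4.872     0.4943
  Δ           -4.294      4.294
  eq          0.5777      4.789
  solve Keq expr → x = 1.431; check Q = 569.4
Then add 1.983 M of D.
Step 2:
                   L          D
  init        0.5777      6.772
  Δ           0.2135    -0.2135
  eq          0.7912      6.558
  solve Keq expr → x = -0.07116; check Q = 569.4
Then add 0.3602 M of L.
Step 3:
                   L          D
  init         1.151      6.558
  Δ          -0.3214     0.3214
  eq            0.83      6.879
  solve Keq expr → x = 0.1071; check Q = 569.4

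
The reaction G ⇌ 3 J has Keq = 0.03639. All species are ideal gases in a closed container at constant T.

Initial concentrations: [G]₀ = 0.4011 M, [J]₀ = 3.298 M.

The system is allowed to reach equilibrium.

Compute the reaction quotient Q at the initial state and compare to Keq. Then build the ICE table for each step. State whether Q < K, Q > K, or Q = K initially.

Q₀ = 89.43 vs Keq = 0.03639 ⇒ Q>K, reverse
Step 1:
                    G           J
  I            0.4011       3.298
  C            0.9764      -2.929
  E             1.378      0.3687
  solve Keq expr → x = -0.9764; check Q = 0.03639

Q₀ = 89.43; Q > K (proceeds reverse)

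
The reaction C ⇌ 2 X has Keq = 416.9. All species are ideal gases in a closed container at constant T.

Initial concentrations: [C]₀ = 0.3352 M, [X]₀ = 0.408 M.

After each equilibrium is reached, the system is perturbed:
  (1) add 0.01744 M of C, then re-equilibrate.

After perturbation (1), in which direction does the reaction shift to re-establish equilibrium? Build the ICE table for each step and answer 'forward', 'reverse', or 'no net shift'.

Q₀ = 0.4966 vs Keq = 416.9 ⇒ Q<K, forward
Step 1:
                  C         X
  init       0.3352     0.408
  Δ         -0.3324    0.6649
  eq       0.002761     1.073
  solve Keq expr → x = 0.3324; check Q = 416.9
Then add 0.01744 M of C.
Step 2:
                  C         X
  init       0.0202     1.073
  Δ        -0.01726   0.03452
  eq       0.002942     1.107
  solve Keq expr → x = 0.01726; check Q = 416.9

Direction: forward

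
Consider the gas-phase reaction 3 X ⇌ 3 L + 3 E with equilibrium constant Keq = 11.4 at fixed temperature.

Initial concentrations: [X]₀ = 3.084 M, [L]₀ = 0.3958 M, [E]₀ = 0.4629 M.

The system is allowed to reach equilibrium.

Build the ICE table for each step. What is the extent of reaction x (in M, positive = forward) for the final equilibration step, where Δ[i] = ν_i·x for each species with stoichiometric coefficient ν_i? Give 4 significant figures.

x = 0.4914 M

Q₀ = 2.0967e-04 vs Keq = 11.4 ⇒ Q<K, forward
Step 1:
                    X           L           E
  Initial       3.084      0.3958      0.4629
  Change       -1.474       1.474       1.474
  Equil          1.61        1.87       1.937
  solve Keq expr → x = 0.4914; check Q = 11.4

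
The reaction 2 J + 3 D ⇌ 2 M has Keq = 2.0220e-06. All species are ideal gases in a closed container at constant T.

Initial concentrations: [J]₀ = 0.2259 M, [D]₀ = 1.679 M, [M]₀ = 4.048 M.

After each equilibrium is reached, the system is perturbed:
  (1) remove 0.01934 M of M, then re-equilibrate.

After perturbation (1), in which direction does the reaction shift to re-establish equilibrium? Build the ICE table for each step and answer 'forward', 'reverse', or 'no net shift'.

Q₀ = 67.84 vs Keq = 2.0220e-06 ⇒ Q>K, reverse
Step 1:
                    J           D           M
  I            0.2259       1.679       4.048
  C             3.925       5.888      -3.925
  E             4.151       7.567      0.1229
  solve Keq expr → x = -1.963; check Q = 2.0220e-06
Then remove 0.01934 M of M.
Step 2:
                    J           D           M
  I             4.151       7.567      0.1035
  C          -0.01814    -0.02722     0.01814
  E             4.133       7.539      0.1217
  solve Keq expr → x = 0.009072; check Q = 2.0220e-06

Direction: forward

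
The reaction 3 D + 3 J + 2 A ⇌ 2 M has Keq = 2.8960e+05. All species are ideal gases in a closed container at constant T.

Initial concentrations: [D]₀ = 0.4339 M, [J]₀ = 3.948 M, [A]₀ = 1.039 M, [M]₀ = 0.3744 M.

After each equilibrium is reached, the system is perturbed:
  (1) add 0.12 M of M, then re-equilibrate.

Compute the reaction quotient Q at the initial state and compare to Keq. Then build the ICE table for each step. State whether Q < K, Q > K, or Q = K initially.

Q₀ = 0.02583; Q < K (proceeds forward)

Q₀ = 0.02583 vs Keq = 2.8960e+05 ⇒ Q<K, forward
Step 1:
                  D         J         A         M
  I          0.4339     3.948     1.039    0.3744
  C           -0.43     -0.43   -0.2866    0.2866
  E        0.003941     3.518    0.7524     0.661
  solve Keq expr → x = 0.1433; check Q = 2.8960e+05
Then add 0.12 M of M.
Step 2:
                  D         J         A         M
  I        0.003941     3.518    0.7524     0.781
  C       4.6067e-04 4.6067e-04 3.0711e-04 -3.0711e-04
  E        0.004402     3.519    0.7527    0.7807
  solve Keq expr → x = -1.5356e-04; check Q = 2.8960e+05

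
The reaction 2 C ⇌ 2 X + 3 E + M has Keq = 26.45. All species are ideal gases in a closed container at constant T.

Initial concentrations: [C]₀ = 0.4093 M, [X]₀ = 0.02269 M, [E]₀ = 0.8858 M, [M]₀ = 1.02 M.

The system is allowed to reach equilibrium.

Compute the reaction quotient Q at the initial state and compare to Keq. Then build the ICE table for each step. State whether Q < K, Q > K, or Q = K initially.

Q₀ = 0.002179; Q < K (proceeds forward)

Q₀ = 0.002179 vs Keq = 26.45 ⇒ Q<K, forward
Step 1:
                    C           X           E           M
  I            0.4093     0.02269      0.8858        1.02
  C            -0.303       0.303      0.4544      0.1515
  E            0.1063      0.3257        1.34       1.171
  solve Keq expr → x = 0.1515; check Q = 26.45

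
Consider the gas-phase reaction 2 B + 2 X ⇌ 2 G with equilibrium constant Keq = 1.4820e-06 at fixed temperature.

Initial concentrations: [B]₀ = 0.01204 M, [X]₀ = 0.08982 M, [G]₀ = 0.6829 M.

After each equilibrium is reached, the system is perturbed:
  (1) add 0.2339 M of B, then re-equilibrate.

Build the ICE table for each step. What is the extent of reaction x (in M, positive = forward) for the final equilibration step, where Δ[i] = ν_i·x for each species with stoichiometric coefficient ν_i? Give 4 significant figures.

Q₀ = 3.9876e+05 vs Keq = 1.4820e-06 ⇒ Q>K, reverse
Step 1:
                    B           X           G
  init        0.01204     0.08982      0.6829
  Δ            0.6822      0.6822     -0.6822
  eq           0.6943      0.7721  6.5256e-04
  solve Keq expr → x = -0.3411; check Q = 1.4820e-06
Then add 0.2339 M of B.
Step 2:
                    B           X           G
  init         0.9282      0.7721  6.5256e-04
  Δ       -2.1939e-04 -2.1939e-04  2.1939e-04
  eq            0.928      0.7718  8.7194e-04
  solve Keq expr → x = 1.0969e-04; check Q = 1.4820e-06

x = 1.0969e-04 M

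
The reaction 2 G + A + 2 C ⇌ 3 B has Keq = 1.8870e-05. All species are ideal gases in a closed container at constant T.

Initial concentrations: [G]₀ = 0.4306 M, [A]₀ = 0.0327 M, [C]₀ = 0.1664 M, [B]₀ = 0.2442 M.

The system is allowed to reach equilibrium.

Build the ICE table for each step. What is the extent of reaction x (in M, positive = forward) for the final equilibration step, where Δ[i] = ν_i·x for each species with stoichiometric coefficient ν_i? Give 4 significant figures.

Q₀ = 86.74 vs Keq = 1.8870e-05 ⇒ Q>K, reverse
Step 1:
                    G           A           C           B
  init         0.4306      0.0327      0.1664      0.2442
  Δ            0.1599     0.07997      0.1599     -0.2399
  eq           0.5905      0.1127      0.3263     0.00429
  solve Keq expr → x = -0.07997; check Q = 1.8870e-05

x = -0.07997 M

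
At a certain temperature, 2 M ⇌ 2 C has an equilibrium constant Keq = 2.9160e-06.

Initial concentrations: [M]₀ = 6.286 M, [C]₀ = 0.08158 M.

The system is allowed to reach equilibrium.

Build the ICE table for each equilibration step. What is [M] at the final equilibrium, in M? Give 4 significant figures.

Q₀ = 1.6843e-04 vs Keq = 2.9160e-06 ⇒ Q>K, reverse
Step 1:
                   M          C
  Initial      6.286    0.08158
  Change     0.07073   -0.07073
  Equil        6.357    0.01085
  solve Keq expr → x = -0.03536; check Q = 2.9160e-06

[M]_eq = 6.357 M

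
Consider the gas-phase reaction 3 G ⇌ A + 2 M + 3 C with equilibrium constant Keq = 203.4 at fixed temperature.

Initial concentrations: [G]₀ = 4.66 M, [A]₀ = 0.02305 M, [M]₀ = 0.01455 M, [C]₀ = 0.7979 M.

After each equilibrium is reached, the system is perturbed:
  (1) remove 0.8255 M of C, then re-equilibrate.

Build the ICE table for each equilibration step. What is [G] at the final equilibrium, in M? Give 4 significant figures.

Q₀ = 2.4495e-08 vs Keq = 203.4 ⇒ Q<K, forward
Step 1:
                  G         A         M         C
  Initial      4.66   0.02305   0.01455    0.7979
  Change     -3.377     1.126     2.251     3.377
  Equil       1.283     1.149     2.266     4.175
  solve Keq expr → x = 1.126; check Q = 203.4
Then remove 0.8255 M of C.
Step 2:
                  G         A         M         C
  Initial     1.283     1.149     2.266      3.35
  Change    -0.1563    0.0521    0.1042    0.1563
  Equil       1.126     1.201      2.37     3.506
  solve Keq expr → x = 0.0521; check Q = 203.4

[G]_eq = 1.126 M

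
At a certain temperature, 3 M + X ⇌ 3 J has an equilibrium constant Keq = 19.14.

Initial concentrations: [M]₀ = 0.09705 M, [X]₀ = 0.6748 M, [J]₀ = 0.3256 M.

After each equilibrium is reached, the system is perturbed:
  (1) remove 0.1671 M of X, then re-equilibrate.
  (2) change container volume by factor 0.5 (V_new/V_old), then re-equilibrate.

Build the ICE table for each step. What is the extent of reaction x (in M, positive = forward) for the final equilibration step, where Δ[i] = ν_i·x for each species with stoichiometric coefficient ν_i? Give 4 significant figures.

x = 0.01324 M

Q₀ = 55.96 vs Keq = 19.14 ⇒ Q>K, reverse
Step 1:
                    M           X           J
  init        0.09705      0.6748      0.3256
  Δ           0.02884    0.009613    -0.02884
  eq           0.1259      0.6844      0.2968
  solve Keq expr → x = -0.009613; check Q = 19.14
Then remove 0.1671 M of X.
Step 2:
                    M           X           J
  init         0.1259      0.5173      0.2968
  Δ          0.008238    0.002746   -0.008238
  eq           0.1341      0.5201      0.2885
  solve Keq expr → x = -0.002746; check Q = 19.14
Then change container volume by factor 0.5 (V_new/V_old).
Step 3:
                    M           X           J
  init         0.2683        1.04       0.577
  Δ          -0.03971    -0.01324     0.03971
  eq           0.2285       1.027      0.6168
  solve Keq expr → x = 0.01324; check Q = 19.14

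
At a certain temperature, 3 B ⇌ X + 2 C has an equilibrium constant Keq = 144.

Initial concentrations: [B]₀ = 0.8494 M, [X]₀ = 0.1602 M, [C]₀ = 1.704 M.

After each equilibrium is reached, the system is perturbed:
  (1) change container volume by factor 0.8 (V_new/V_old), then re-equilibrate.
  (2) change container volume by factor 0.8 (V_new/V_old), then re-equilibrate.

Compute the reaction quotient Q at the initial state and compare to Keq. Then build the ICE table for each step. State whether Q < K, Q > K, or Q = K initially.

Q₀ = 0.759; Q < K (proceeds forward)

Q₀ = 0.759 vs Keq = 144 ⇒ Q<K, forward
Step 1:
                  B         X         C
  init       0.8494    0.1602     1.704
  Δ         -0.6238    0.2079    0.4158
  eq         0.2256    0.3681      2.12
  solve Keq expr → x = 0.2079; check Q = 144
Then change container volume by factor 0.8 (V_new/V_old).
Step 2:
                  B         X         C
  init        0.282    0.4602      2.65
  Δ               0         0         0
  eq          0.282    0.4602      2.65
  solve Keq expr → x = 0; check Q = 144
Then change container volume by factor 0.8 (V_new/V_old).
Step 3:
                  B         X         C
  init       0.3526    0.5752     3.312
  Δ               0         0         0
  eq         0.3526    0.5752     3.312
  solve Keq expr → x = 0; check Q = 144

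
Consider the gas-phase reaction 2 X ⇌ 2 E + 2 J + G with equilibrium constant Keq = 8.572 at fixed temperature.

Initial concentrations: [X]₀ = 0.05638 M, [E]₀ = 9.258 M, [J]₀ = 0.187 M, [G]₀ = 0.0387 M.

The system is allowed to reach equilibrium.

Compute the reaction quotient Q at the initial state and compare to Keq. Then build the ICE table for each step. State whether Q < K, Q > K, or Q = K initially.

Q₀ = 36.49 vs Keq = 8.572 ⇒ Q>K, reverse
Step 1:
                   X          E          J          G
  init       0.05638      9.258      0.187     0.0387
  Δ          0.02557   -0.02557   -0.02557   -0.01278
  eq         0.08195      9.232     0.1614    0.02592
  solve Keq expr → x = -0.01278; check Q = 8.572

Q₀ = 36.49; Q > K (proceeds reverse)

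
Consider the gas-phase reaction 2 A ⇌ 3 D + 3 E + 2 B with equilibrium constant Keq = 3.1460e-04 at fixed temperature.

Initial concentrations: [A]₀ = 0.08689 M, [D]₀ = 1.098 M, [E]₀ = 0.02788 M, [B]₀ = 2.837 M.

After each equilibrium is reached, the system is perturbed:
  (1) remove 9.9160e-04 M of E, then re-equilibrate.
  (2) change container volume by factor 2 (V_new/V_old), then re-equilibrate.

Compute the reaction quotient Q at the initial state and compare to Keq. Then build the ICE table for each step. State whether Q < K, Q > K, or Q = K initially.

Q₀ = 0.03058 vs Keq = 3.1460e-04 ⇒ Q>K, reverse
Step 1:
                   A          D          E          B
  I          0.08689      1.098    0.02788      2.837
  C          0.01402   -0.02103   -0.02103   -0.01402
  E           0.1009      1.077   0.006853      2.823
  solve Keq expr → x = -0.007009; check Q = 3.1460e-04
Then remove 9.9160e-04 M of E.
Step 2:
                   A          D          E          B
  I           0.1009      1.077   0.005861      2.823
  C       -6.3710e-04 9.5565e-04 9.5565e-04 6.3710e-04
  E           0.1003      1.078   0.006817      2.824
  solve Keq expr → x = 3.1855e-04; check Q = 3.1460e-04
Then change container volume by factor 2 (V_new/V_old).
Step 3:
                   A          D          E          B
  I          0.05014      0.539   0.003408      1.412
  C        -0.005927    0.00889    0.00889   0.005927
  E          0.04421     0.5479     0.0123      1.418
  solve Keq expr → x = 0.002963; check Q = 3.1460e-04

Q₀ = 0.03058; Q > K (proceeds reverse)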